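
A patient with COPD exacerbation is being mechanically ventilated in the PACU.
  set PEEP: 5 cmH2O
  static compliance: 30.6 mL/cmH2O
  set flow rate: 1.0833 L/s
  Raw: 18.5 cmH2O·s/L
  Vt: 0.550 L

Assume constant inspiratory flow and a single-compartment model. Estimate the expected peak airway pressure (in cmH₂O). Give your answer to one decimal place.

43.0

Equation of motion (constant flow): PIP = Vt/C + R·V̇ + PEEP.
PIP = 550/30.6 + 18.5×1.0833 + 5 = 17.974 + 20.041 + 5 = 43.015 cmH2O.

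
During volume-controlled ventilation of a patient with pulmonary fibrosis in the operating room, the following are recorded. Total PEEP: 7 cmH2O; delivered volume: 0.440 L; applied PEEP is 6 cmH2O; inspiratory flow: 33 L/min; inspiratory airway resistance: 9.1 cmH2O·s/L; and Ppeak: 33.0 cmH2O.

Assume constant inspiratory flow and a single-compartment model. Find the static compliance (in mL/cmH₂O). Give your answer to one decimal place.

21.0

Flow: 33 L/min ÷ 60 = 0.55 L/s.
Total PEEP = 7 cmH2O (set 6 + intrinsic 1); this is the baseline alveolar pressure.
Equation of motion (constant flow): PIP = Vt/C + R·V̇ + PEEP.
Vt/C = PIP − R·V̇ − PEEP = 33.0 − 9.1×0.55 − 7 = 33.0 − 5.005 − 7 = 20.995 cmH2O.
C = Vt / 20.995 = 440 / 20.995 = 20.957 mL/cmH2O.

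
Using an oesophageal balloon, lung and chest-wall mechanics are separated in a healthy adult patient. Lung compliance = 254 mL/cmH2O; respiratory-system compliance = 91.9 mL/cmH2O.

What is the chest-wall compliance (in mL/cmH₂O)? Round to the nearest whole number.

1/Ccw = 1/Crs − 1/CL.
1/Ccw = 1/91.9 − 1/254 = 0.006944.
Ccw = 144.01 mL/cmH2O.

144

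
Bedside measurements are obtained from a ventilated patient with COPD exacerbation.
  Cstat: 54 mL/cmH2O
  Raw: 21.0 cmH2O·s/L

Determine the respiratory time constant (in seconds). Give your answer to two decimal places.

1.13

τ = R × C = 21.0 × 54 mL/cmH2O = 21.0 × 0.054 L/cmH2O = 1.134 s.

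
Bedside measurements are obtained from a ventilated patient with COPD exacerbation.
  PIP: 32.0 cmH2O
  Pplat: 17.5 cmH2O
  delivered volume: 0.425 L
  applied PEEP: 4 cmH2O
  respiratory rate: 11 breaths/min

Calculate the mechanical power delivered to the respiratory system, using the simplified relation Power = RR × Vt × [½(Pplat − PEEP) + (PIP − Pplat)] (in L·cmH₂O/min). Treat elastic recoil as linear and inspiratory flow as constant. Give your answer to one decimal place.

Per-breath work = Vt × [½(Pplat−PEEP) + (PIP−Pplat)] = 0.425 × [0.5×13.5 + 14.5] = 0.425 × 21.25 = 9.031 L·cmH2O.
Power = 11 × 9.031 = 99.341 L·cmH2O/min.

99.3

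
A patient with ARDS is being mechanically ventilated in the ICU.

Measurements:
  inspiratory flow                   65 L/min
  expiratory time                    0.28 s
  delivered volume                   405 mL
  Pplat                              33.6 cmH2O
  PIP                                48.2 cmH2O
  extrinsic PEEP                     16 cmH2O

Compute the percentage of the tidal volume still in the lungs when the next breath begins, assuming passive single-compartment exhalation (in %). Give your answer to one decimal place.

40.5

Flow: 65 L/min ÷ 60 = 1.0833 L/s.
R = (PIP − Pplat)/V̇ = (48.2 − 33.6) / 1.0833 = 14.6/1.0833 = 13.477 cmH2O·s/L.
C = Vt/(Pplat − PEEP) = 405.0 / (33.6 − 16) = 405.0/17.6 = 23.011 mL/cmH2O.
τ = R × C = 13.477 × 0.02301 L/cmH2O = 0.3101 s.
Fraction remaining at end-expiration = e^(−Te/τ) = e^(−0.28/0.3101) = 0.4054 → 40.54%.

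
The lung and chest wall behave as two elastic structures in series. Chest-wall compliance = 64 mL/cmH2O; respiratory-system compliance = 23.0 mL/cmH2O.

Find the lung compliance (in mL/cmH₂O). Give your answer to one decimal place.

1/CL = 1/Crs − 1/Ccw.
1/CL = 1/23.0 − 1/64 = 0.02785.
CL = 35.907 mL/cmH2O.

35.9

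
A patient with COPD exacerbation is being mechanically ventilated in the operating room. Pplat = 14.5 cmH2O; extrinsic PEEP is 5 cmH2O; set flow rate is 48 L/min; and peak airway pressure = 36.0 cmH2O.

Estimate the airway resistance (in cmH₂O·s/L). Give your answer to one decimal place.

26.9

Flow: 48 L/min ÷ 60 = 0.8 L/s.
Raw = (PIP − Pplat) / flow = (36.0 − 14.5) / 0.8 = 21.5 / 0.8 = 26.875 cmH2O·s/L.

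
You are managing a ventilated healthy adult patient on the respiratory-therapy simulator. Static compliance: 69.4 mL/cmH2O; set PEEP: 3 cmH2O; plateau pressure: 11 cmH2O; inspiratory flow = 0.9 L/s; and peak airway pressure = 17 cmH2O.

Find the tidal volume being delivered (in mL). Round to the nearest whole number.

555

Vt = Cstat × (Pplat − PEEP) = 69.4 × (11 − 3) = 69.4 × 8.0 = 555.2 mL.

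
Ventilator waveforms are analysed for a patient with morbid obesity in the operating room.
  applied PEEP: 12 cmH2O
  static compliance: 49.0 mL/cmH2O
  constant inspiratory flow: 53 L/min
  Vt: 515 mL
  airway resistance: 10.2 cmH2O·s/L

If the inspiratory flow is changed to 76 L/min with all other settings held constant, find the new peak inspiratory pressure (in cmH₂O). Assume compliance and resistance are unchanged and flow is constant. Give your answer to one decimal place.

35.4

Flow: 53 L/min ÷ 60 = 0.8833 L/s.
New flow: 76 L/min ÷ 60 = 1.2667 L/s.
PIP = Vt/C + R·V̇ + PEEP (constant-flow equation of motion).
Only the resistive term changes: ΔPIP = R × ΔV̇ = 10.2 × (1.2667 − 0.8833) = 10.2 × 0.3834 = 3.911 cmH2O.
Original PIP = 515/49.0 + 10.2×0.8833 + 12 = 31.52 cmH2O; new PIP = 31.52 + (3.911) = 35.431 cmH2O.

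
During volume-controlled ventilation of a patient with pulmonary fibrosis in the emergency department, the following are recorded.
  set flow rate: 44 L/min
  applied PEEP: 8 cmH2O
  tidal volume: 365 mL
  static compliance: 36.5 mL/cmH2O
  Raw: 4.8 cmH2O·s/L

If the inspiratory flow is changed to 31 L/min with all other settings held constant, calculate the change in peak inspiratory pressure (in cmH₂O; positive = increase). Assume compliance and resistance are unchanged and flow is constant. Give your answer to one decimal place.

-1.0

Flow: 44 L/min ÷ 60 = 0.7333 L/s.
New flow: 31 L/min ÷ 60 = 0.5167 L/s.
PIP = Vt/C + R·V̇ + PEEP (constant-flow equation of motion).
Only the resistive term changes: ΔPIP = R × ΔV̇ = 4.8 × (0.5167 − 0.7333) = 4.8 × -0.2166 = -1.04 cmH2O.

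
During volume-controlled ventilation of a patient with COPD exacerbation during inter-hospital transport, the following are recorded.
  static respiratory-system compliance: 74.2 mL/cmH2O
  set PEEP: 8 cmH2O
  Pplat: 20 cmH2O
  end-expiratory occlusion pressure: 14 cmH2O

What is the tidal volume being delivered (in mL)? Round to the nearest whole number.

445

End-expiratory occlusion gives total PEEP = 14 cmH2O (intrinsic PEEP = 14 − 8 = 6). Use total PEEP for the elastic gradient.
Vt = Cstat × (Pplat − PEEPtotal) = 74.2 × (20 − 14) = 74.2 × 6.0 = 445.2 mL.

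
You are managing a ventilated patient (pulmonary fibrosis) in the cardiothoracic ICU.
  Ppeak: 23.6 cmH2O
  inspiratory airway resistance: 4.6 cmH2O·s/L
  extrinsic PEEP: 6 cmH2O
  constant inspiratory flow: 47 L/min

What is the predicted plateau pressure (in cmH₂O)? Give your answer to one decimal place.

20.0

Flow: 47 L/min ÷ 60 = 0.7833 L/s.
Pplat = PIP − Raw × flow = 23.6 − 4.6 × 0.7833 = 23.6 − 3.603 = 19.997 cmH2O.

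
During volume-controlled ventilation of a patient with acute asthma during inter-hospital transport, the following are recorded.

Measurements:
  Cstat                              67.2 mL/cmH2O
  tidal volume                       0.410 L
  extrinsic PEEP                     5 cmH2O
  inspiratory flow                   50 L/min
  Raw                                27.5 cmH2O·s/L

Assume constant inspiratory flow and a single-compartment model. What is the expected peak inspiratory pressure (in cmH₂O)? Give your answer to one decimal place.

Flow: 50 L/min ÷ 60 = 0.8333 L/s.
Equation of motion (constant flow): PIP = Vt/C + R·V̇ + PEEP.
PIP = 410/67.2 + 27.5×0.8333 + 5 = 6.101 + 22.916 + 5 = 34.017 cmH2O.

34.0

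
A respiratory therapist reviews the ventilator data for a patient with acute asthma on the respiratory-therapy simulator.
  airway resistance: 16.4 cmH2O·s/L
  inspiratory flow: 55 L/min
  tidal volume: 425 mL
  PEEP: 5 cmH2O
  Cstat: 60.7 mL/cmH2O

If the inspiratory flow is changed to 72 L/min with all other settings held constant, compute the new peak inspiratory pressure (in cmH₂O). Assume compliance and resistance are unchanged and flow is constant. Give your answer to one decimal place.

31.7

Flow: 55 L/min ÷ 60 = 0.9167 L/s.
New flow: 72 L/min ÷ 60 = 1.2 L/s.
PIP = Vt/C + R·V̇ + PEEP (constant-flow equation of motion).
Only the resistive term changes: ΔPIP = R × ΔV̇ = 16.4 × (1.2 − 0.9167) = 16.4 × 0.2833 = 4.646 cmH2O.
Original PIP = 425/60.7 + 16.4×0.9167 + 5 = 27.036 cmH2O; new PIP = 27.036 + (4.646) = 31.682 cmH2O.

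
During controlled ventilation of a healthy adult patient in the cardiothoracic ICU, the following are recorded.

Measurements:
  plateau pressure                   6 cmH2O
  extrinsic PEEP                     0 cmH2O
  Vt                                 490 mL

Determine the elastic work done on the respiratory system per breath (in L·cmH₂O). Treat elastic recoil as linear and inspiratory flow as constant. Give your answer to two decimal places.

1.47

Elastic work ≈ ½ × (Pplat − PEEP) × Vt = 0.5 × (6 − 0) × 0.490 L = 0.5 × 6.0 × 0.490 = 1.47 L·cmH2O.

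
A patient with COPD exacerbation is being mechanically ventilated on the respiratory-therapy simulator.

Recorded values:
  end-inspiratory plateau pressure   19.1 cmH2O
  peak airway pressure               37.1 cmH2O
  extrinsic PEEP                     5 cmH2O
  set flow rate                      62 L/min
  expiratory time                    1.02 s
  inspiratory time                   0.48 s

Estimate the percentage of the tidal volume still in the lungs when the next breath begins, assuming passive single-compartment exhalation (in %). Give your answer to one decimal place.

Flow: 62 L/min ÷ 60 = 1.0333 L/s.
Vt = flow × Ti = 1.0333 L/s × 0.48 s × 1000 mL/L = 495.98 mL.
R = (PIP − Pplat)/V̇ = (37.1 − 19.1) / 1.0333 = 18.0/1.0333 = 17.42 cmH2O·s/L.
C = Vt/(Pplat − PEEP) = 495.98 / (19.1 − 5) = 495.98/14.1 = 35.176 mL/cmH2O.
τ = R × C = 17.42 × 0.03518 L/cmH2O = 0.6128 s.
Fraction remaining at end-expiration = e^(−Te/τ) = e^(−1.02/0.6128) = 0.1893 → 18.93%.

18.9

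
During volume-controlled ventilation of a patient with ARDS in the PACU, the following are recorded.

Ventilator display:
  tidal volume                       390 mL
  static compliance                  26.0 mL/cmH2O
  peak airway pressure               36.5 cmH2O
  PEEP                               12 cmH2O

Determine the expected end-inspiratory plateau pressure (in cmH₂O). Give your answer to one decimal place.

27.0

Pplat = PEEP + Vt / Cstat = 12 + 390 / 26.0 = 12 + 15.0 = 27.0 cmH2O.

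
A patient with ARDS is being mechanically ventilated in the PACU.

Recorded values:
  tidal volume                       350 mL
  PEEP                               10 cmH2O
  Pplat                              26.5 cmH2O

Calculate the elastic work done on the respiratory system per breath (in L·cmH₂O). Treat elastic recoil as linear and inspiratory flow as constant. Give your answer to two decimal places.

2.89

Elastic work ≈ ½ × (Pplat − PEEP) × Vt = 0.5 × (26.5 − 10) × 0.350 L = 0.5 × 16.5 × 0.350 = 2.888 L·cmH2O.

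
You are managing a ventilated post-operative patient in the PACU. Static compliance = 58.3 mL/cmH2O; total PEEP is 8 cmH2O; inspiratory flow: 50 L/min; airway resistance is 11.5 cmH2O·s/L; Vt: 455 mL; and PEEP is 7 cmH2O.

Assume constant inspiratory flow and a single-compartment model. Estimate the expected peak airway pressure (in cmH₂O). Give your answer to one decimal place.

Flow: 50 L/min ÷ 60 = 0.8333 L/s.
Total PEEP = 8 cmH2O (set 7 + intrinsic 1); this is the baseline alveolar pressure.
Equation of motion (constant flow): PIP = Vt/C + R·V̇ + PEEP.
PIP = 455/58.3 + 11.5×0.8333 + 8 = 7.804 + 9.583 + 8 = 25.387 cmH2O.

25.4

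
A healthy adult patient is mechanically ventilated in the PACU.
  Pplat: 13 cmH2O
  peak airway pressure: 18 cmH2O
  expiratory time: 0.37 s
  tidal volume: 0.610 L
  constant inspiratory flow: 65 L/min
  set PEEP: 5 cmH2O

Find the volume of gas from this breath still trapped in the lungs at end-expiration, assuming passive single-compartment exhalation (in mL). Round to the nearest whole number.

Flow: 65 L/min ÷ 60 = 1.0833 L/s.
R = (PIP − Pplat)/V̇ = (18 − 13) / 1.0833 = 5.0/1.0833 = 4.616 cmH2O·s/L.
C = Vt/(Pplat − PEEP) = 610.0 / (13 − 5) = 610.0/8.0 = 76.25 mL/cmH2O.
τ = R × C = 4.616 × 0.07625 L/cmH2O = 0.352 s.
Fraction remaining = e^(−Te/τ) = e^(−0.37/0.352) = 0.3495.
Trapped volume = 610.0 × 0.3495 = 213.2 mL.

213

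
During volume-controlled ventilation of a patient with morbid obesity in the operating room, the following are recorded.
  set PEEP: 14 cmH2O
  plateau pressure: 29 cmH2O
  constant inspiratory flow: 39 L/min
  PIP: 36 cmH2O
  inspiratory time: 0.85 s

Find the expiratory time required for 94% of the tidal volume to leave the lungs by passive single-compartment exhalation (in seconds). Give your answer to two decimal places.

1.12

Flow: 39 L/min ÷ 60 = 0.65 L/s.
Vt = flow × Ti = 0.65 L/s × 0.85 s × 1000 mL/L = 552.5 mL.
R = (PIP − Pplat)/V̇ = (36 − 29) / 0.65 = 7.0/0.65 = 10.769 cmH2O·s/L.
C = Vt/(Pplat − PEEP) = 552.5 / (29 − 14) = 552.5/15.0 = 36.833 mL/cmH2O.
τ = R × C = 10.769 × 0.03683 L/cmH2O = 0.3966 s.
t = −τ·ln(1 − 0.94) = −0.3966·ln(0.06) = 1.116 s.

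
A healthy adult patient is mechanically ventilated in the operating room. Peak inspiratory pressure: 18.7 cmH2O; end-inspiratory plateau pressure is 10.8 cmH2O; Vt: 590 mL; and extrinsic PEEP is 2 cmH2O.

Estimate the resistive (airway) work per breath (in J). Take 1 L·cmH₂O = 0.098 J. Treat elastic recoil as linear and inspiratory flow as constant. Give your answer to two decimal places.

0.46

With constant inspiratory flow the resistive pressure is constant at PIP − Pplat = 18.7 − 10.8 = 7.9 cmH2O, so resistive work = 7.9 × 0.590 = 4.661 L·cmH2O.
× 0.098 J/(L·cmH2O) → 0.4568 J.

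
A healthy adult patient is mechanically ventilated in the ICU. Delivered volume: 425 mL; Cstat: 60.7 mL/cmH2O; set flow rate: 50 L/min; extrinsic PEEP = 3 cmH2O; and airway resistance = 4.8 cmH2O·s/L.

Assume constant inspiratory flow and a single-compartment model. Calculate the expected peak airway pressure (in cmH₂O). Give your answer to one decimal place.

Flow: 50 L/min ÷ 60 = 0.8333 L/s.
Equation of motion (constant flow): PIP = Vt/C + R·V̇ + PEEP.
PIP = 425/60.7 + 4.8×0.8333 + 3 = 7.002 + 4.0 + 3 = 14.002 cmH2O.

14.0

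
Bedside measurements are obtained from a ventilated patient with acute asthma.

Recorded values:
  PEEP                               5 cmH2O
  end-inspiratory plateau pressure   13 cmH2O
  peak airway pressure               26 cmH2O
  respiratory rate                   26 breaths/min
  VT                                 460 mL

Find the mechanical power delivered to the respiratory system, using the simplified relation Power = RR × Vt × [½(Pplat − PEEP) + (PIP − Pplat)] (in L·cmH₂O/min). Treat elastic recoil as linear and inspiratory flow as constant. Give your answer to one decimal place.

203.3

Per-breath work = Vt × [½(Pplat−PEEP) + (PIP−Pplat)] = 0.460 × [0.5×8.0 + 13.0] = 0.460 × 17.0 = 7.82 L·cmH2O.
Power = 26 × 7.82 = 203.32 L·cmH2O/min.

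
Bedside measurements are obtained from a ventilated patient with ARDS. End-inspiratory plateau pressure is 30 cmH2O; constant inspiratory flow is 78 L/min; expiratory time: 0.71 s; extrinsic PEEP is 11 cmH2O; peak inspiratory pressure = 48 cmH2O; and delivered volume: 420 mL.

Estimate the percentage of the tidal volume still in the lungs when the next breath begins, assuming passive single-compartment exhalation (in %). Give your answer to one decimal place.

9.8

Flow: 78 L/min ÷ 60 = 1.3 L/s.
R = (PIP − Pplat)/V̇ = (48 − 30) / 1.3 = 18.0/1.3 = 13.846 cmH2O·s/L.
C = Vt/(Pplat − PEEP) = 420.0 / (30 − 11) = 420.0/19.0 = 22.105 mL/cmH2O.
τ = R × C = 13.846 × 0.02211 L/cmH2O = 0.3061 s.
Fraction remaining at end-expiration = e^(−Te/τ) = e^(−0.71/0.3061) = 0.09832 → 9.832%.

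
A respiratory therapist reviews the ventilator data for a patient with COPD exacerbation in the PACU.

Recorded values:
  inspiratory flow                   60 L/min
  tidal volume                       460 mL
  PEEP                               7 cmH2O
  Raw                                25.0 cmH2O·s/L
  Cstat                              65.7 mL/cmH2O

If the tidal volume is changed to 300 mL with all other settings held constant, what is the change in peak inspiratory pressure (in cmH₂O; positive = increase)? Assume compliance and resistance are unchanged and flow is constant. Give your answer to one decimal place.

-2.4

PIP = Vt/C + R·V̇ + PEEP (constant-flow equation of motion).
Only the elastic term changes: ΔPIP = ΔVt / C = (300 − 460) / 65.7 = -2.435 cmH2O.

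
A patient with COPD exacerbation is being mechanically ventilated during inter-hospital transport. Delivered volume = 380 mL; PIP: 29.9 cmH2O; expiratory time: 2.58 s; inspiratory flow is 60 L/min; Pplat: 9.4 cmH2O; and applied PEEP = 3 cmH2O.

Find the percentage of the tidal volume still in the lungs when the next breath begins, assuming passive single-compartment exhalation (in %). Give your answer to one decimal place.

12.0

Flow: 60 L/min ÷ 60 = 1 L/s.
R = (PIP − Pplat)/V̇ = (29.9 − 9.4) / 1 = 20.5/1 = 20.5 cmH2O·s/L.
C = Vt/(Pplat − PEEP) = 380.0 / (9.4 − 3) = 380.0/6.4 = 59.375 mL/cmH2O.
τ = R × C = 20.5 × 0.05938 L/cmH2O = 1.217 s.
Fraction remaining at end-expiration = e^(−Te/τ) = e^(−2.58/1.217) = 0.12 → 12.0%.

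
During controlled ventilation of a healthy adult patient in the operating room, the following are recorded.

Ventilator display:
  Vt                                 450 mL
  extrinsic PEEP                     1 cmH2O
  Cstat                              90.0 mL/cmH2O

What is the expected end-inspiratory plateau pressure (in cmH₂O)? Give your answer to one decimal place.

Pplat = PEEP + Vt / Cstat = 1 + 450 / 90.0 = 1 + 5.0 = 6.0 cmH2O.

6.0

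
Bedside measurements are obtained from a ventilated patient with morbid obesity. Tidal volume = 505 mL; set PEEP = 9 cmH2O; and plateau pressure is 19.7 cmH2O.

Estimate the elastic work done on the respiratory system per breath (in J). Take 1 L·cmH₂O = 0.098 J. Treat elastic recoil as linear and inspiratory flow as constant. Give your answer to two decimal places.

0.26

Elastic work ≈ ½ × (Pplat − PEEP) × Vt = 0.5 × (19.7 − 9) × 0.505 L = 0.5 × 10.7 × 0.505 = 2.702 L·cmH2O.
× 0.098 J/(L·cmH2O) → 0.2648 J.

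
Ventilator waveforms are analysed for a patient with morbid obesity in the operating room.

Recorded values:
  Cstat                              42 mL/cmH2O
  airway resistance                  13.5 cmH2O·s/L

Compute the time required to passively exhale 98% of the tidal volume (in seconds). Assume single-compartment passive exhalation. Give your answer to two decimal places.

2.22

τ = R × C = 13.5 × 42 mL/cmH2O = 13.5 × 0.042 L/cmH2O = 0.567 s.
Exhaled fraction f = 1 − e^(−t/τ) → t = −τ·ln(1 − f) = −0.567·ln(0.02) = 2.218 s.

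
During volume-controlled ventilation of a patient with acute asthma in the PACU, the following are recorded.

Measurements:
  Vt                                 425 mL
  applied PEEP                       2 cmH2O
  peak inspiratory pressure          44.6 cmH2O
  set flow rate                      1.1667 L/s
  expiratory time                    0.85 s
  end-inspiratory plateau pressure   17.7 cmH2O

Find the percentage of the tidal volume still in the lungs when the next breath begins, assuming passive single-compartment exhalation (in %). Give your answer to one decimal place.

25.6

R = (PIP − Pplat)/V̇ = (44.6 − 17.7) / 1.1667 = 26.9/1.1667 = 23.056 cmH2O·s/L.
C = Vt/(Pplat − PEEP) = 425.0 / (17.7 − 2) = 425.0/15.7 = 27.07 mL/cmH2O.
τ = R × C = 23.056 × 0.02707 L/cmH2O = 0.6241 s.
Fraction remaining at end-expiration = e^(−Te/τ) = e^(−0.85/0.6241) = 0.2562 → 25.62%.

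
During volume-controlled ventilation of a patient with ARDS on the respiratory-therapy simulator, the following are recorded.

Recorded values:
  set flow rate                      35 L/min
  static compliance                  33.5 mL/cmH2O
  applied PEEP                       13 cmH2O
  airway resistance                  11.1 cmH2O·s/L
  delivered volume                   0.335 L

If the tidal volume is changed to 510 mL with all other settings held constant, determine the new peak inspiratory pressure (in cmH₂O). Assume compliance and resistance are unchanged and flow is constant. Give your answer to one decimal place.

34.7

Flow: 35 L/min ÷ 60 = 0.5833 L/s.
PIP = Vt/C + R·V̇ + PEEP (constant-flow equation of motion).
Only the elastic term changes: ΔPIP = ΔVt / C = (510 − 335) / 33.5 = 5.224 cmH2O.
Original PIP = 335/33.5 + 11.1×0.5833 + 13 = 29.475 cmH2O; new PIP = 29.475 + (5.224) = 34.699 cmH2O.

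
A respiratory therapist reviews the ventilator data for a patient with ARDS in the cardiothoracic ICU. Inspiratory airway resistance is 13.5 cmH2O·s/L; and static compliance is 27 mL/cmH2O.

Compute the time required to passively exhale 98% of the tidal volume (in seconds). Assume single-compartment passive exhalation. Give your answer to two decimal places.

1.43

τ = R × C = 13.5 × 27 mL/cmH2O = 13.5 × 0.027 L/cmH2O = 0.3645 s.
Exhaled fraction f = 1 − e^(−t/τ) → t = −τ·ln(1 − f) = −0.3645·ln(0.02) = 1.426 s.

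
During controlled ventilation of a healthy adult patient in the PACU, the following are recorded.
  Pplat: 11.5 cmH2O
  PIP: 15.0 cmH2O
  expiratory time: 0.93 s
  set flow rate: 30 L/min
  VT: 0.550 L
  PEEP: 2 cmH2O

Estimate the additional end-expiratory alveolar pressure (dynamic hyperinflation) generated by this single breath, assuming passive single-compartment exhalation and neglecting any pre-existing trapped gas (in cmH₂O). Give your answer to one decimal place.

1.0

Flow: 30 L/min ÷ 60 = 0.5 L/s.
R = (PIP − Pplat)/V̇ = (15.0 − 11.5) / 0.5 = 3.5/0.5 = 7.0 cmH2O·s/L.
C = Vt/(Pplat − PEEP) = 550.0 / (11.5 − 2) = 550.0/9.5 = 57.895 mL/cmH2O.
τ = R × C = 7.0 × 0.0579 L/cmH2O = 0.4053 s.
Fraction remaining = e^(−Te/τ) = e^(−0.93/0.4053) = 0.1008; trapped volume = 550.0 × 0.1008 = 55.44 mL.
Additional alveolar pressure from trapping ≈ V_trapped / C = 55.44 / 57.895 = 0.9576 cmH2O.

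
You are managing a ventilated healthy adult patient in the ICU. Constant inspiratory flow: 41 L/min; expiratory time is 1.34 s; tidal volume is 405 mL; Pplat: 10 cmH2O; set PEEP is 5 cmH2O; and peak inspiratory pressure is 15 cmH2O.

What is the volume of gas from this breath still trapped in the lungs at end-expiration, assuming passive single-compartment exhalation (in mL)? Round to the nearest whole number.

Flow: 41 L/min ÷ 60 = 0.6833 L/s.
R = (PIP − Pplat)/V̇ = (15 − 10) / 0.6833 = 5.0/0.6833 = 7.317 cmH2O·s/L.
C = Vt/(Pplat − PEEP) = 405.0 / (10 − 5) = 405.0/5.0 = 81.0 mL/cmH2O.
τ = R × C = 7.317 × 0.081 L/cmH2O = 0.5927 s.
Fraction remaining = e^(−Te/τ) = e^(−1.34/0.5927) = 0.1043.
Trapped volume = 405.0 × 0.1043 = 42.242 mL.

42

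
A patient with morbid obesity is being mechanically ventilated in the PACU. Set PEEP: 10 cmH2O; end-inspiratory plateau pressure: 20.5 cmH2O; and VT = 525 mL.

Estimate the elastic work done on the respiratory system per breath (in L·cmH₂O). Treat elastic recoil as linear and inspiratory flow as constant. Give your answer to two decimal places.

2.76

Elastic work ≈ ½ × (Pplat − PEEP) × Vt = 0.5 × (20.5 − 10) × 0.525 L = 0.5 × 10.5 × 0.525 = 2.756 L·cmH2O.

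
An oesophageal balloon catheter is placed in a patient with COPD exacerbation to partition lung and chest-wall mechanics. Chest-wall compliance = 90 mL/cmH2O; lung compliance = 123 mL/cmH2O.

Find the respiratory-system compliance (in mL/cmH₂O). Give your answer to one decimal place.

52.0

Lung and chest wall are elastances in series: 1/Crs = 1/CL + 1/Ccw.
1/Crs = 1/123 + 1/90 = 0.01924.
Crs = 51.975 mL/cmH2O.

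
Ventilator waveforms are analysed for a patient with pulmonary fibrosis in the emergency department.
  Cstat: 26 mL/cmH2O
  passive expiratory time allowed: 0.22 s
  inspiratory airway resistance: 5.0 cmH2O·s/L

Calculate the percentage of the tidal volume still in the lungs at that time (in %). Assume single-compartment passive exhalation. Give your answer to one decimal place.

18.4

τ = R × C = 5.0 × 26 mL/cmH2O = 5.0 × 0.026 L/cmH2O = 0.13 s.
Passive exhalation: V(t)/V₀ = e^(−t/τ) = e^(−0.22/0.13) = 0.1841.
Fraction remaining = 0.1841 → 18.41%.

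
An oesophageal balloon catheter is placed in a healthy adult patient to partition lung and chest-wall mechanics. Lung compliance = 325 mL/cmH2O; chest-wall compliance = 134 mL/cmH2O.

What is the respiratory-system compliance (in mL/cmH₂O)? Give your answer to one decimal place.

94.9

Lung and chest wall are elastances in series: 1/Crs = 1/CL + 1/Ccw.
1/Crs = 1/325 + 1/134 = 0.01054.
Crs = 94.877 mL/cmH2O.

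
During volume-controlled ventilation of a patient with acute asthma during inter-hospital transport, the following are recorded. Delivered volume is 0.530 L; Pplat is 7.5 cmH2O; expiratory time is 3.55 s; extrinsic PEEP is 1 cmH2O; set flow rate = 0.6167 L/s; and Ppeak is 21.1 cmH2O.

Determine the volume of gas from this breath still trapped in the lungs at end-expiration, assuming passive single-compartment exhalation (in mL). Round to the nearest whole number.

R = (PIP − Pplat)/V̇ = (21.1 − 7.5) / 0.6167 = 13.6/0.6167 = 22.053 cmH2O·s/L.
C = Vt/(Pplat − PEEP) = 530.0 / (7.5 − 1) = 530.0/6.5 = 81.538 mL/cmH2O.
τ = R × C = 22.053 × 0.08154 L/cmH2O = 1.798 s.
Fraction remaining = e^(−Te/τ) = e^(−3.55/1.798) = 0.1388.
Trapped volume = 530.0 × 0.1388 = 73.564 mL.

74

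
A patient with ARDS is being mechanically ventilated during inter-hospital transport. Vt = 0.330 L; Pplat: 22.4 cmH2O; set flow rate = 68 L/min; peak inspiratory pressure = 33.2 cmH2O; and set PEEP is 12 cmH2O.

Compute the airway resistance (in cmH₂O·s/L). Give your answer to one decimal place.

Flow: 68 L/min ÷ 60 = 1.1333 L/s.
Raw = (PIP − Pplat) / flow = (33.2 − 22.4) / 1.1333 = 10.8 / 1.1333 = 9.53 cmH2O·s/L.

9.5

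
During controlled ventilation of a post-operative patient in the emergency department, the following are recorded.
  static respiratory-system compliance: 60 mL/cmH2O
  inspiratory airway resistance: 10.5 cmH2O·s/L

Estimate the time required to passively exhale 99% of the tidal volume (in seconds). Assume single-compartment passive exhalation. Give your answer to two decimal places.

τ = R × C = 10.5 × 60 mL/cmH2O = 10.5 × 0.060 L/cmH2O = 0.63 s.
Exhaled fraction f = 1 − e^(−t/τ) → t = −τ·ln(1 − f) = −0.63·ln(0.01) = 2.901 s.

2.90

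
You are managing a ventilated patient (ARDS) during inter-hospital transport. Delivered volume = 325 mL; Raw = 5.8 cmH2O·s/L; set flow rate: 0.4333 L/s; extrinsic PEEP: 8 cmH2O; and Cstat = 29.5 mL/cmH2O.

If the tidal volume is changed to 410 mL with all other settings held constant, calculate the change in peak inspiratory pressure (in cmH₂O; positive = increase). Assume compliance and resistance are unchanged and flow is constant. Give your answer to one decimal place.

2.9

PIP = Vt/C + R·V̇ + PEEP (constant-flow equation of motion).
Only the elastic term changes: ΔPIP = ΔVt / C = (410 − 325) / 29.5 = 2.881 cmH2O.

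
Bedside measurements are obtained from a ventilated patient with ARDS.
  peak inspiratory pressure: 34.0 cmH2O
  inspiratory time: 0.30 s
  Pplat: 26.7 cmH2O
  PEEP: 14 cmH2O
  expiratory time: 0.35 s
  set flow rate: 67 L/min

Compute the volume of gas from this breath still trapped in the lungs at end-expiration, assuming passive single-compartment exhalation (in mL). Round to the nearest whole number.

44

Flow: 67 L/min ÷ 60 = 1.1167 L/s.
Vt = flow × Ti = 1.1167 L/s × 0.30 s × 1000 mL/L = 335.01 mL.
R = (PIP − Pplat)/V̇ = (34.0 − 26.7) / 1.1167 = 7.3/1.1167 = 6.537 cmH2O·s/L.
C = Vt/(Pplat − PEEP) = 335.01 / (26.7 − 14) = 335.01/12.7 = 26.379 mL/cmH2O.
τ = R × C = 6.537 × 0.02638 L/cmH2O = 0.1724 s.
Fraction remaining = e^(−Te/τ) = e^(−0.35/0.1724) = 0.1313.
Trapped volume = 335.01 × 0.1313 = 43.987 mL.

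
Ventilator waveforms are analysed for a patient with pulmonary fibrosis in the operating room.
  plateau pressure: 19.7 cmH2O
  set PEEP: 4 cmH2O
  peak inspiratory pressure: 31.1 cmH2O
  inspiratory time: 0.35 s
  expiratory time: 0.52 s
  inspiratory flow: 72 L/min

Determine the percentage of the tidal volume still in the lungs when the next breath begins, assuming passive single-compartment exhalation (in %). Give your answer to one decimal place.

12.9

Flow: 72 L/min ÷ 60 = 1.2 L/s.
Vt = flow × Ti = 1.2 L/s × 0.35 s × 1000 mL/L = 420.0 mL.
R = (PIP − Pplat)/V̇ = (31.1 − 19.7) / 1.2 = 11.4/1.2 = 9.5 cmH2O·s/L.
C = Vt/(Pplat − PEEP) = 420.0 / (19.7 − 4) = 420.0/15.7 = 26.752 mL/cmH2O.
τ = R × C = 9.5 × 0.02675 L/cmH2O = 0.2541 s.
Fraction remaining at end-expiration = e^(−Te/τ) = e^(−0.52/0.2541) = 0.1292 → 12.92%.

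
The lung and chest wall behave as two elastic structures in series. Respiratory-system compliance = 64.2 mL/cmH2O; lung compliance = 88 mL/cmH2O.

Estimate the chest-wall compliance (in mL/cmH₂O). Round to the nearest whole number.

1/Ccw = 1/Crs − 1/CL.
1/Ccw = 1/64.2 − 1/88 = 0.004213.
Ccw = 237.36 mL/cmH2O.

237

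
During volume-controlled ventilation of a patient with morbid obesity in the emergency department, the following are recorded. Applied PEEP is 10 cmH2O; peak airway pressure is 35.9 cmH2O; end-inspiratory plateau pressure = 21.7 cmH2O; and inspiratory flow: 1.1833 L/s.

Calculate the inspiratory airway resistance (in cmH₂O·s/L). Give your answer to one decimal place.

12.0

Raw = (PIP − Pplat) / flow = (35.9 − 21.7) / 1.1833 = 14.2 / 1.1833 = 12.0 cmH2O·s/L.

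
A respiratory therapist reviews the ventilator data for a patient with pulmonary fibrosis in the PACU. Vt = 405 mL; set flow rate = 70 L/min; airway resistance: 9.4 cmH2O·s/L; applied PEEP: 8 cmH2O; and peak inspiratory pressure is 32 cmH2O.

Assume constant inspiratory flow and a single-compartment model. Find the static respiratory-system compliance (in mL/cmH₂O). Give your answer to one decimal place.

Flow: 70 L/min ÷ 60 = 1.1667 L/s.
Equation of motion (constant flow): PIP = Vt/C + R·V̇ + PEEP.
Vt/C = PIP − R·V̇ − PEEP = 32 − 9.4×1.1667 − 8 = 32 − 10.967 − 8 = 13.033 cmH2O.
C = Vt / 13.033 = 405 / 13.033 = 31.075 mL/cmH2O.

31.1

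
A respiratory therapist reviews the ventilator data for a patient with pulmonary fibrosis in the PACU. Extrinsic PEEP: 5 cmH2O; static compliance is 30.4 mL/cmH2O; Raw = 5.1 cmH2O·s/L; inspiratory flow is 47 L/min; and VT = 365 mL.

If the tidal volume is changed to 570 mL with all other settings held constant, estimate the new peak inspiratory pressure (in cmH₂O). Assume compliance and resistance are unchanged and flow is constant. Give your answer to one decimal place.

Flow: 47 L/min ÷ 60 = 0.7833 L/s.
PIP = Vt/C + R·V̇ + PEEP (constant-flow equation of motion).
Only the elastic term changes: ΔPIP = ΔVt / C = (570 − 365) / 30.4 = 6.743 cmH2O.
Original PIP = 365/30.4 + 5.1×0.7833 + 5 = 21.001 cmH2O; new PIP = 21.001 + (6.743) = 27.744 cmH2O.

27.7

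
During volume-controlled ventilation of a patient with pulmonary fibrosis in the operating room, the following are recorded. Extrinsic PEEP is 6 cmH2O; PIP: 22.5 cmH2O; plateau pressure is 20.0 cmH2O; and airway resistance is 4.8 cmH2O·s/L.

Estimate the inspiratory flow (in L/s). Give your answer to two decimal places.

flow = (PIP − Pplat) / Raw = 2.5 / 4.8 = 0.5208 L/s.

0.52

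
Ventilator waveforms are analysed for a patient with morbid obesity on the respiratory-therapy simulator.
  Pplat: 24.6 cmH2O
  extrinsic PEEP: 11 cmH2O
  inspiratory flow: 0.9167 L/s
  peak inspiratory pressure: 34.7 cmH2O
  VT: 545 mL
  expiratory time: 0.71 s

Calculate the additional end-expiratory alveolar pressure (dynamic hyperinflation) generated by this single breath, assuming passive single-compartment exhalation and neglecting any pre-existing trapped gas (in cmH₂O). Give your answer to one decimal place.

2.7

R = (PIP − Pplat)/V̇ = (34.7 − 24.6) / 0.9167 = 10.1/0.9167 = 11.018 cmH2O·s/L.
C = Vt/(Pplat − PEEP) = 545.0 / (24.6 − 11) = 545.0/13.6 = 40.074 mL/cmH2O.
τ = R × C = 11.018 × 0.04007 L/cmH2O = 0.4415 s.
Fraction remaining = e^(−Te/τ) = e^(−0.71/0.4415) = 0.2003; trapped volume = 545.0 × 0.2003 = 109.16 mL.
Additional alveolar pressure from trapping ≈ V_trapped / C = 109.16 / 40.074 = 2.724 cmH2O.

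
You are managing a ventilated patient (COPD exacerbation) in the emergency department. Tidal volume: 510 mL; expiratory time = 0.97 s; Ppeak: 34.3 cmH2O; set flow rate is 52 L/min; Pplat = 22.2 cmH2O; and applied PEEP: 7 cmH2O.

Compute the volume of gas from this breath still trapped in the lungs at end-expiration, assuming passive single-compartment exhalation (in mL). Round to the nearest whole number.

64

Flow: 52 L/min ÷ 60 = 0.8667 L/s.
R = (PIP − Pplat)/V̇ = (34.3 − 22.2) / 0.8667 = 12.1/0.8667 = 13.961 cmH2O·s/L.
C = Vt/(Pplat − PEEP) = 510.0 / (22.2 − 7) = 510.0/15.2 = 33.553 mL/cmH2O.
τ = R × C = 13.961 × 0.03355 L/cmH2O = 0.4684 s.
Fraction remaining = e^(−Te/τ) = e^(−0.97/0.4684) = 0.1261.
Trapped volume = 510.0 × 0.1261 = 64.311 mL.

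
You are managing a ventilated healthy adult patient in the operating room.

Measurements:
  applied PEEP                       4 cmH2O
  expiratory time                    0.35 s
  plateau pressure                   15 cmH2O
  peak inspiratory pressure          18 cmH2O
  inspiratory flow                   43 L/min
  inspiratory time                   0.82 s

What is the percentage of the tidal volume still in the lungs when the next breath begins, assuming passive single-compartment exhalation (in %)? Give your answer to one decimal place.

Flow: 43 L/min ÷ 60 = 0.7167 L/s.
Vt = flow × Ti = 0.7167 L/s × 0.82 s × 1000 mL/L = 587.69 mL.
R = (PIP − Pplat)/V̇ = (18 − 15) / 0.7167 = 3.0/0.7167 = 4.186 cmH2O·s/L.
C = Vt/(Pplat − PEEP) = 587.69 / (15 − 4) = 587.69/11.0 = 53.426 mL/cmH2O.
τ = R × C = 4.186 × 0.05343 L/cmH2O = 0.2237 s.
Fraction remaining at end-expiration = e^(−Te/τ) = e^(−0.35/0.2237) = 0.2092 → 20.92%.

20.9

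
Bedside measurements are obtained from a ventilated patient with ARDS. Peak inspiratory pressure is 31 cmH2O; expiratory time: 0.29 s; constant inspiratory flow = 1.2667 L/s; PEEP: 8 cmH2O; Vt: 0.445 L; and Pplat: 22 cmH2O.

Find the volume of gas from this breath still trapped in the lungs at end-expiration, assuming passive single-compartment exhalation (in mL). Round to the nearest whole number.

123

R = (PIP − Pplat)/V̇ = (31 − 22) / 1.2667 = 9.0/1.2667 = 7.105 cmH2O·s/L.
C = Vt/(Pplat − PEEP) = 445.0 / (22 − 8) = 445.0/14.0 = 31.786 mL/cmH2O.
τ = R × C = 7.105 × 0.03179 L/cmH2O = 0.2259 s.
Fraction remaining = e^(−Te/τ) = e^(−0.29/0.2259) = 0.277.
Trapped volume = 445.0 × 0.277 = 123.27 mL.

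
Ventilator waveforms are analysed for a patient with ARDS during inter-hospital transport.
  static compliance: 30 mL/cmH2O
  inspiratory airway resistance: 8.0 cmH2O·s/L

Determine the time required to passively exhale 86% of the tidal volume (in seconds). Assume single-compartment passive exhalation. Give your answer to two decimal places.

τ = R × C = 8.0 × 30 mL/cmH2O = 8.0 × 0.030 L/cmH2O = 0.24 s.
Exhaled fraction f = 1 − e^(−t/τ) → t = −τ·ln(1 − f) = −0.24·ln(0.14) = 0.4719 s.

0.47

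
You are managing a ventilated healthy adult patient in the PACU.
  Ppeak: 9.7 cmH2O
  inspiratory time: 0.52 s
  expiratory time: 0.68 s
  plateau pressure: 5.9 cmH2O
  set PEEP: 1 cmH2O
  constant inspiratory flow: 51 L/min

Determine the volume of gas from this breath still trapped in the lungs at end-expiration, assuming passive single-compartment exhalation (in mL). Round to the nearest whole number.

82

Flow: 51 L/min ÷ 60 = 0.85 L/s.
Vt = flow × Ti = 0.85 L/s × 0.52 s × 1000 mL/L = 442.0 mL.
R = (PIP − Pplat)/V̇ = (9.7 − 5.9) / 0.85 = 3.8/0.85 = 4.471 cmH2O·s/L.
C = Vt/(Pplat − PEEP) = 442.0 / (5.9 − 1) = 442.0/4.9 = 90.204 mL/cmH2O.
τ = R × C = 4.471 × 0.0902 L/cmH2O = 0.4033 s.
Fraction remaining = e^(−Te/τ) = e^(−0.68/0.4033) = 0.1852.
Trapped volume = 442.0 × 0.1852 = 81.858 mL.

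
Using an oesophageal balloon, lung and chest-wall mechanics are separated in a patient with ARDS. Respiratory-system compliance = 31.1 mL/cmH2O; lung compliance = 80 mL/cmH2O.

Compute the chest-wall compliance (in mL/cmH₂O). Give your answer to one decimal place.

1/Ccw = 1/Crs − 1/CL.
1/Ccw = 1/31.1 − 1/80 = 0.01965.
Ccw = 50.891 mL/cmH2O.

50.9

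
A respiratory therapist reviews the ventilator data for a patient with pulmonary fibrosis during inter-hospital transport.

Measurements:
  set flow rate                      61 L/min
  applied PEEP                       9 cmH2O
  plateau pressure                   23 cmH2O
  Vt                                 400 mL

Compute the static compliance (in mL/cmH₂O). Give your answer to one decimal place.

Cstat = Vt / (Pplat − PEEP) = 400 / (23 − 9) = 400 / 14.0 = 28.571 mL/cmH2O.

28.6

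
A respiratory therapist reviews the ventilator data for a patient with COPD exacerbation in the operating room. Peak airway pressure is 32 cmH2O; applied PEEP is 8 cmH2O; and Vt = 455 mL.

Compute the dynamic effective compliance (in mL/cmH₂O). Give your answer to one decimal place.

19.0

Dynamic compliance = Vt / (PIP − PEEP) = 455 / (32 − 8) = 455 / 24.0 = 18.958 mL/cmH2O.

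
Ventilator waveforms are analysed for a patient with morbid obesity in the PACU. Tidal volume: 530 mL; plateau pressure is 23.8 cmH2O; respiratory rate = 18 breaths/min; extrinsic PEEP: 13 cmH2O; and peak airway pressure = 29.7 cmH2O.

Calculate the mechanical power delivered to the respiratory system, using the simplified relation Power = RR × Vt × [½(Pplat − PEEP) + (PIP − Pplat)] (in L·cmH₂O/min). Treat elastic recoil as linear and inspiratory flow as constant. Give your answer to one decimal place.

Per-breath work = Vt × [½(Pplat−PEEP) + (PIP−Pplat)] = 0.530 × [0.5×10.8 + 5.9] = 0.530 × 11.3 = 5.989 L·cmH2O.
Power = 18 × 5.989 = 107.8 L·cmH2O/min.

107.8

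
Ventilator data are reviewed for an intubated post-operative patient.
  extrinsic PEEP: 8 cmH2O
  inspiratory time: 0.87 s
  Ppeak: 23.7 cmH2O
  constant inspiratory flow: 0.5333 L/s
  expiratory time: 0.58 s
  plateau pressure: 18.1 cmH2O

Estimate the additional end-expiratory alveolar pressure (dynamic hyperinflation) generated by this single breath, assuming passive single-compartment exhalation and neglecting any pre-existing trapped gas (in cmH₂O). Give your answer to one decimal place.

Vt = flow × Ti = 0.5333 L/s × 0.87 s × 1000 mL/L = 463.97 mL.
R = (PIP − Pplat)/V̇ = (23.7 − 18.1) / 0.5333 = 5.6/0.5333 = 10.501 cmH2O·s/L.
C = Vt/(Pplat − PEEP) = 463.97 / (18.1 − 8) = 463.97/10.1 = 45.938 mL/cmH2O.
τ = R × C = 10.501 × 0.04594 L/cmH2O = 0.4824 s.
Fraction remaining = e^(−Te/τ) = e^(−0.58/0.4824) = 0.3005; trapped volume = 463.97 × 0.3005 = 139.42 mL.
Additional alveolar pressure from trapping ≈ V_trapped / C = 139.42 / 45.938 = 3.035 cmH2O.

3.0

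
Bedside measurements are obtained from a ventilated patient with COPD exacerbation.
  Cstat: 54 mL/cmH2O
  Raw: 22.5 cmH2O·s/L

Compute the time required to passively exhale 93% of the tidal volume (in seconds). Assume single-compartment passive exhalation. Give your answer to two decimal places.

3.23

τ = R × C = 22.5 × 54 mL/cmH2O = 22.5 × 0.054 L/cmH2O = 1.215 s.
Exhaled fraction f = 1 − e^(−t/τ) → t = −τ·ln(1 − f) = −1.215·ln(0.07) = 3.231 s.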